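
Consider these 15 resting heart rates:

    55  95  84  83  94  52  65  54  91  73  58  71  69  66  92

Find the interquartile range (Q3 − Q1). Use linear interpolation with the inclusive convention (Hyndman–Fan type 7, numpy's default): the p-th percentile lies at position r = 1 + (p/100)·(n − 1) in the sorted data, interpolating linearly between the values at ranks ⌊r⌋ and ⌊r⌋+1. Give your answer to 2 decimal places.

Sorted: 52, 54, 55, 58, 65, 66, 69, 71, 73, 83, 84, 91, 92, 94, 95.
n = 15.
P25: r = 4.5; ranks 4–5 are 58, 65; interpolating gives 61.5.
P75: r = 11.5; ranks 11–12 are 84, 91; interpolating gives 87.5.
Difference: 87.5 − 61.5 = 26.

26.00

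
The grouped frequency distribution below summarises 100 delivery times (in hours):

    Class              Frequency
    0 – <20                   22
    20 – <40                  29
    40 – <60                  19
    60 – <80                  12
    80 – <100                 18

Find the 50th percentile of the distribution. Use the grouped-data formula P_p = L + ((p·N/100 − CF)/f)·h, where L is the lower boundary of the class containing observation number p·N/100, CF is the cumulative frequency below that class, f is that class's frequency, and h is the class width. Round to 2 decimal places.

39.31

N = 100; target position k = 50/100 · 100 = 50.
Cumulative frequencies: 22, 51, 70, 82, 100.
Observation 50 falls in the class 20 – <40.
L = 20, CF = 22, f = 29, h = 20.
P50 = 20 + ((50 − 22)/29)·20 = 20 + 19.3103 = 39.3103.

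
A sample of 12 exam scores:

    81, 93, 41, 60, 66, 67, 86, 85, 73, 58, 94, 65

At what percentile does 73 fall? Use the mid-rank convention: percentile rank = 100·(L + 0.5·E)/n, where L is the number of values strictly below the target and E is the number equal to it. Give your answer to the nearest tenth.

Sorted: 41, 58, 60, 65, 66, 67, 73, 81, 85, 86, 93, 94.
Count below 73: L = 6; count equal: E = 1; n = 12.
Percentile rank = 100·(6 + 0.5·1)/12 = 100·6.5/12 = 54.17.

54.2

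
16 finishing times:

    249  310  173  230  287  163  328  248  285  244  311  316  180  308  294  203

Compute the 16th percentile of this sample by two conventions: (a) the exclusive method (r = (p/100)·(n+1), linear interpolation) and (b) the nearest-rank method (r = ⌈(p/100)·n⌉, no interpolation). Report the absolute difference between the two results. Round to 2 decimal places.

1.96

Sorted: 163, 173, 180, 203, 230, 244, 248, 249, 285, 287, 294, 308, 310, 311, 316, 328.
n = 16.
(a) r = 2.72; between ranks 2 (173) and 3 (180): 178.04.
(b) the nearest-rank method: rank 3 → 180.
|178.04 − 180| = 1.96.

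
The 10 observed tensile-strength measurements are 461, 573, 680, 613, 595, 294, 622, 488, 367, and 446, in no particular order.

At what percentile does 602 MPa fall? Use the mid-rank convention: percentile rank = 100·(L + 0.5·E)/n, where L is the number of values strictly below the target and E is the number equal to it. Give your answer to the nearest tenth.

Sorted: 294, 367, 446, 461, 488, 573, 595, 613, 622, 680.
Count below 602: L = 7; count equal: E = 0; n = 10.
Percentile rank = 100·(7 + 0.5·0)/10 = 100·7/10 = 70.

70.0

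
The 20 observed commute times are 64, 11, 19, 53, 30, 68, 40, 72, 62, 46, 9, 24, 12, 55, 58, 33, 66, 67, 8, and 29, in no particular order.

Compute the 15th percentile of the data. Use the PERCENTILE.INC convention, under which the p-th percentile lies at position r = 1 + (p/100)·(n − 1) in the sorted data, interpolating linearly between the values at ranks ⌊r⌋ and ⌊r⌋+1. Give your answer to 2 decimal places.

Sorted: 8, 9, 11, 12, 19, 24, 29, 30, 33, 40, 46, 53, 55, 58, 62, 64, 66, 67, 68, 72.
n = 20.
r = 1 + (15/100)·(20 − 1) = 1 + 2.85 = 3.85.
Rank 3 is 11 and rank 4 is 12.
Interpolate: 11 + 0.85·(12 − 11) = 11 + 0.85·1 = 11.85.

11.85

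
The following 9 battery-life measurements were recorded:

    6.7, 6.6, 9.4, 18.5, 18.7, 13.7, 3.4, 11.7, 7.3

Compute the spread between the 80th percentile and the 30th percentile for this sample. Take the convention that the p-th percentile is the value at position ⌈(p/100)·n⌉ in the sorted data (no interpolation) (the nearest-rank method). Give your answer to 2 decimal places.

Sorted: 3.4, 6.6, 6.7, 7.3, 9.4, 11.7, 13.7, 18.5, 18.7.
n = 9.
P30: rank ⌈30/100·9⌉ = 3 → 6.7.
P80: rank ⌈80/100·9⌉ = 8 → 18.5.
Difference: 18.5 − 6.7 = 11.8.

11.80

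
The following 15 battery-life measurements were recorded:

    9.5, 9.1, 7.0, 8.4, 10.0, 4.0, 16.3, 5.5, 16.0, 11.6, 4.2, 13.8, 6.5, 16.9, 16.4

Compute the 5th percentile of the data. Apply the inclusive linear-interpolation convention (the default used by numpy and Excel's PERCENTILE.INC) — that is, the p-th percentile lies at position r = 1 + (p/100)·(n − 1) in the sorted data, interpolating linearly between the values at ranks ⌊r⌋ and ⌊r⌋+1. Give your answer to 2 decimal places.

Sorted: 4.0, 4.2, 5.5, 6.5, 7.0, 8.4, 9.1, 9.5, 10.0, 11.6, 13.8, 16.0, 16.3, 16.4, 16.9.
n = 15.
r = 1 + (5/100)·(15 − 1) = 1 + 0.7 = 1.7.
Rank 1 is 4.0 and rank 2 is 4.2.
Interpolate: 4.0 + 0.7·(4.2 − 4.0) = 4.0 + 0.7·0.2 = 4.14.

4.14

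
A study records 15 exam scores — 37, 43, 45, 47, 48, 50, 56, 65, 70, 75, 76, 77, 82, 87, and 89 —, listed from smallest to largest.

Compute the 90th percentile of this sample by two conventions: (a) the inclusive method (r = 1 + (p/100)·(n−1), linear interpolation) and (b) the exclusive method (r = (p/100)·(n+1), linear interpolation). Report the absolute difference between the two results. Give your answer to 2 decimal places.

n = 15.
(a) r = 13.6; between ranks 13 (82) and 14 (87): 85.
(b) r = 14.4; between ranks 14 (87) and 15 (89): 87.8.
|85 − 87.8| = 2.8.

2.80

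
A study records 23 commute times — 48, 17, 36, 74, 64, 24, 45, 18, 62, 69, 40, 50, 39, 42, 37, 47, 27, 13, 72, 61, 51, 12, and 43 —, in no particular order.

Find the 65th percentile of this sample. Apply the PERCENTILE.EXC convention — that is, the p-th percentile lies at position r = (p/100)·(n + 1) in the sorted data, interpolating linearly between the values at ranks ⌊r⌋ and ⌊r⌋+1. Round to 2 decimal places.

49.20

Sorted: 12, 13, 17, 18, 24, 27, 36, 37, 39, 40, 42, 43, 45, 47, 48, 50, 51, 61, 62, 64, 69, 72, 74.
n = 23.
r = (65/100)·(23 + 1) = 15.6.
Rank 15 is 48 and rank 16 is 50.
Interpolate: 48 + 0.6·(50 − 48) = 48 + 0.6·2 = 49.2.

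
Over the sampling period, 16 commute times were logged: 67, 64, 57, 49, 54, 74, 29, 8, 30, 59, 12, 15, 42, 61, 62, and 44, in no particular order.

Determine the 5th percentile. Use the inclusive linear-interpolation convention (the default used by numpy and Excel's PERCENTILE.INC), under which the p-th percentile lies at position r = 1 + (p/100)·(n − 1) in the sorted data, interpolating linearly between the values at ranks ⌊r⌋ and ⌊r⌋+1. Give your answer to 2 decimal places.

Sorted: 8, 12, 15, 29, 30, 42, 44, 49, 54, 57, 59, 61, 62, 64, 67, 74.
n = 16.
r = 1 + (5/100)·(16 − 1) = 1 + 0.75 = 1.75.
Rank 1 is 8 and rank 2 is 12.
Interpolate: 8 + 0.75·(12 − 8) = 8 + 0.75·4 = 11.

11.00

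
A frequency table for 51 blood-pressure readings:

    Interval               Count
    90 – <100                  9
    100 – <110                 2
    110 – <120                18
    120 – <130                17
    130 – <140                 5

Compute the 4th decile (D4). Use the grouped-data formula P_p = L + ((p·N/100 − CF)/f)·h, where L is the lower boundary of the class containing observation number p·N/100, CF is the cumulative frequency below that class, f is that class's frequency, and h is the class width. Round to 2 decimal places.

N = 51; target position k = 40/100 · 51 = 20.4.
Cumulative frequencies: 9, 11, 29, 46, 51.
Observation 20.4 falls in the class 110 – <120.
L = 110, CF = 11, f = 18, h = 10.
P40 = 110 + ((20.4 − 11)/18)·10 = 110 + 5.22222 = 115.222.

115.22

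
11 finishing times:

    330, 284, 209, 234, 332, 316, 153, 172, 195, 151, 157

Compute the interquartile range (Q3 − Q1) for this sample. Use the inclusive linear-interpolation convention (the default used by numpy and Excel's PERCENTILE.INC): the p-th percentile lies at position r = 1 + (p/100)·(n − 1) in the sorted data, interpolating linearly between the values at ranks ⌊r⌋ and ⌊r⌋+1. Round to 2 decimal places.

Sorted: 151, 153, 157, 172, 195, 209, 234, 284, 316, 330, 332.
n = 11.
P25: r = 3.5; ranks 3–4 are 157, 172; interpolating gives 164.5.
P75: r = 8.5; ranks 8–9 are 284, 316; interpolating gives 300.
Difference: 300 − 164.5 = 135.5.

135.50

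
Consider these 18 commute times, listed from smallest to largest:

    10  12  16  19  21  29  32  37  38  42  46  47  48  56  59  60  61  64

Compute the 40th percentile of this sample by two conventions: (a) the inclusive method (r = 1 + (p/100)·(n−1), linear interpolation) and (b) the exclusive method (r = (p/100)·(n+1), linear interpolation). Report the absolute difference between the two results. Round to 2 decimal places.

1.00

n = 18.
(a) r = 7.8; between ranks 7 (32) and 8 (37): 36.
(b) r = 7.6; between ranks 7 (32) and 8 (37): 35.
|36 − 35| = 1.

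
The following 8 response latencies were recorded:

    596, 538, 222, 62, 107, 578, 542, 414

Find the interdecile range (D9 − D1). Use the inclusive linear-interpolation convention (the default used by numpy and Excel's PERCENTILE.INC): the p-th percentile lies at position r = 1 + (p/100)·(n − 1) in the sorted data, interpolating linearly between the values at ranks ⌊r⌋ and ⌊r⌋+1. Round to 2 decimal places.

489.90

Sorted: 62, 107, 222, 414, 538, 542, 578, 596.
n = 8.
P10: r = 1.7; ranks 1–2 are 62, 107; interpolating gives 93.5.
P90: r = 7.3; ranks 7–8 are 578, 596; interpolating gives 583.4.
Difference: 583.4 − 93.5 = 489.9.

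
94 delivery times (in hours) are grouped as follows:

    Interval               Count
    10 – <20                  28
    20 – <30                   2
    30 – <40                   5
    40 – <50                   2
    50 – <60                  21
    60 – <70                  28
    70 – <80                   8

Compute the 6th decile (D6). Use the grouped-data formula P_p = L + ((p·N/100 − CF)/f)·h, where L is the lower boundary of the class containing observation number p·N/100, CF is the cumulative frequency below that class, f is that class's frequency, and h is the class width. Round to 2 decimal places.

N = 94; target position k = 60/100 · 94 = 56.4.
Cumulative frequencies: 28, 30, 35, 37, 58, 86, 94.
Observation 56.4 falls in the class 50 – <60.
L = 50, CF = 37, f = 21, h = 10.
P60 = 50 + ((56.4 − 37)/21)·10 = 50 + 9.2381 = 59.2381.

59.24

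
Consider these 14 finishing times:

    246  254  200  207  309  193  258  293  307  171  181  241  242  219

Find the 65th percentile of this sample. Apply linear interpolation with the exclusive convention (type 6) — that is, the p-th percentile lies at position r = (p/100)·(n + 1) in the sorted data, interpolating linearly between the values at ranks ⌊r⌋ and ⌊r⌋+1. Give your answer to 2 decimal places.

Sorted: 171, 181, 193, 200, 207, 219, 241, 242, 246, 254, 258, 293, 307, 309.
n = 14.
r = (65/100)·(14 + 1) = 9.75.
Rank 9 is 246 and rank 10 is 254.
Interpolate: 246 + 0.75·(254 − 246) = 246 + 0.75·8 = 252.

252.00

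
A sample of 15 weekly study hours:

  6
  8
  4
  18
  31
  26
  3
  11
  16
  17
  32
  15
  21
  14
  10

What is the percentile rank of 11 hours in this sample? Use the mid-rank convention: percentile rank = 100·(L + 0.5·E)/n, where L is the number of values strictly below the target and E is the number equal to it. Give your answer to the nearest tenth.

Sorted: 3, 4, 6, 8, 10, 11, 14, 15, 16, 17, 18, 21, 26, 31, 32.
Count below 11: L = 5; count equal: E = 1; n = 15.
Percentile rank = 100·(5 + 0.5·1)/15 = 100·5.5/15 = 36.67.

36.7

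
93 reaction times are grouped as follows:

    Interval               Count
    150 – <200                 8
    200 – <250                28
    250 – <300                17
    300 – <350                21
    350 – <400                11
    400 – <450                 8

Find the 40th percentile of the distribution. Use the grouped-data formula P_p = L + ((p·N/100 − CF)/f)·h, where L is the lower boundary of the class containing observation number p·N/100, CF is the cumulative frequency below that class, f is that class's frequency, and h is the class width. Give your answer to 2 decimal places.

N = 93; target position k = 40/100 · 93 = 37.2.
Cumulative frequencies: 8, 36, 53, 74, 85, 93.
Observation 37.2 falls in the class 250 – <300.
L = 250, CF = 36, f = 17, h = 50.
P40 = 250 + ((37.2 − 36)/17)·50 = 250 + 3.52941 = 253.529.

253.53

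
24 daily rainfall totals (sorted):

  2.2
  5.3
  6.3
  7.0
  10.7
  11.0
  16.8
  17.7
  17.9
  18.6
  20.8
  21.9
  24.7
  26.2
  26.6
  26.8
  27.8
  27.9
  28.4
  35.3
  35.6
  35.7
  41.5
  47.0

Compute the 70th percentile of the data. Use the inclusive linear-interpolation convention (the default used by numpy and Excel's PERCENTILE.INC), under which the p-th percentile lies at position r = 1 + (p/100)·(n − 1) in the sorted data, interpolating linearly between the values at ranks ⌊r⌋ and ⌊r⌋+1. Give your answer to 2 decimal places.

n = 24.
r = 1 + (70/100)·(24 − 1) = 1 + 16.1 = 17.1.
Rank 17 is 27.8 and rank 18 is 27.9.
Interpolate: 27.8 + 0.1·(27.9 − 27.8) = 27.8 + 0.1·0.1 = 27.81.

27.81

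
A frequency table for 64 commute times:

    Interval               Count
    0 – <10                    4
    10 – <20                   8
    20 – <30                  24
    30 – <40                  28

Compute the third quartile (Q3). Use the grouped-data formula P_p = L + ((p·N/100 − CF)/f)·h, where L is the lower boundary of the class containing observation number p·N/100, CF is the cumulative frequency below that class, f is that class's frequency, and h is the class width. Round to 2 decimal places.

34.29

N = 64; target position k = 75/100 · 64 = 48.
Cumulative frequencies: 4, 12, 36, 64.
Observation 48 falls in the class 30 – <40.
L = 30, CF = 36, f = 28, h = 10.
P75 = 30 + ((48 − 36)/28)·10 = 30 + 4.28571 = 34.2857.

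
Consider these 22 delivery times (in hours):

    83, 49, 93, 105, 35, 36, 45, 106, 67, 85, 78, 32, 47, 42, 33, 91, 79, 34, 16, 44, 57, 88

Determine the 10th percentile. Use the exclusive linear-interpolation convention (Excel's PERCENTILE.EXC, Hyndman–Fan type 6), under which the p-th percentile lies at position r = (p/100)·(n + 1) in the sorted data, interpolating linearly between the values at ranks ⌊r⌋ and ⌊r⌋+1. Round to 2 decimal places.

32.30

Sorted: 16, 32, 33, 34, 35, 36, 42, 44, 45, 47, 49, 57, 67, 78, 79, 83, 85, 88, 91, 93, 105, 106.
n = 22.
r = (10/100)·(22 + 1) = 2.3.
Rank 2 is 32 and rank 3 is 33.
Interpolate: 32 + 0.3·(33 − 32) = 32 + 0.3·1 = 32.3.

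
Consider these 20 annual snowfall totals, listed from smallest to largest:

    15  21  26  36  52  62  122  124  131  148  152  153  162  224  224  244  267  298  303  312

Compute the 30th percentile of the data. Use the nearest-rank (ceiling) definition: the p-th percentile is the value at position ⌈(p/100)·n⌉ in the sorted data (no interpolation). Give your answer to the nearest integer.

n = 20.
Position = ⌈30/100 · 20⌉ = ⌈6⌉ = 6.
The value at rank 6 is 62.

62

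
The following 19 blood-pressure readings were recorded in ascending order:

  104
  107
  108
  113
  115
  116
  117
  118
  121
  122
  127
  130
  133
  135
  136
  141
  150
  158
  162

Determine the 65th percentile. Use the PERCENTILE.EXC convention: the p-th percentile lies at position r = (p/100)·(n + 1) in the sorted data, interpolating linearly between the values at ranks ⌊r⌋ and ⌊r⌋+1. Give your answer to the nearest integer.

n = 19.
r = (65/100)·(19 + 1) = 13.
r is an integer, so P65 is the value at rank 13: 133.

133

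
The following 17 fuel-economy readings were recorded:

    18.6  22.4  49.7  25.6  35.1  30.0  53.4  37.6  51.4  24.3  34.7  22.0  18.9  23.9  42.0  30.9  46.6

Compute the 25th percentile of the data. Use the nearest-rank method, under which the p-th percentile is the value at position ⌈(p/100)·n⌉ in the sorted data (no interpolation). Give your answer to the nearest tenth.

23.9

Sorted: 18.6, 18.9, 22.0, 22.4, 23.9, 24.3, 25.6, 30.0, 30.9, 34.7, 35.1, 37.6, 42.0, 46.6, 49.7, 51.4, 53.4.
n = 17.
Position = ⌈25/100 · 17⌉ = ⌈4.25⌉ = 5.
The value at rank 5 is 23.9.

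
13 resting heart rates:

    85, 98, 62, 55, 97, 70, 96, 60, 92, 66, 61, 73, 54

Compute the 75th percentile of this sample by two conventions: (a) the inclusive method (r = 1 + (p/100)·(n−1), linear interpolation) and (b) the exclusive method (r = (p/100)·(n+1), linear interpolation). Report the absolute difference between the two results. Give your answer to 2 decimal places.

2.00

Sorted: 54, 55, 60, 61, 62, 66, 70, 73, 85, 92, 96, 97, 98.
n = 13.
(a) r = 10 → value at rank 10 = 92.
(b) r = 10.5; between ranks 10 (92) and 11 (96): 94.
|92 − 94| = 2.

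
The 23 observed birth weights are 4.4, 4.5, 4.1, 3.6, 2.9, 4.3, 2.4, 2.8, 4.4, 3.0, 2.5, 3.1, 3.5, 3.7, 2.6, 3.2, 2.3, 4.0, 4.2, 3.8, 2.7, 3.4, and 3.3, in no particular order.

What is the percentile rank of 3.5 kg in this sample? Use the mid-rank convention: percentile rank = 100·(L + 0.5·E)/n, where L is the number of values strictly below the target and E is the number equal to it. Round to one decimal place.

Sorted: 2.3, 2.4, 2.5, 2.6, 2.7, 2.8, 2.9, 3.0, 3.1, 3.2, 3.3, 3.4, 3.5, 3.6, 3.7, 3.8, 4.0, 4.1, 4.2, 4.3, 4.4, 4.4, 4.5.
Count below 3.5: L = 12; count equal: E = 1; n = 23.
Percentile rank = 100·(12 + 0.5·1)/23 = 100·12.5/23 = 54.35.

54.3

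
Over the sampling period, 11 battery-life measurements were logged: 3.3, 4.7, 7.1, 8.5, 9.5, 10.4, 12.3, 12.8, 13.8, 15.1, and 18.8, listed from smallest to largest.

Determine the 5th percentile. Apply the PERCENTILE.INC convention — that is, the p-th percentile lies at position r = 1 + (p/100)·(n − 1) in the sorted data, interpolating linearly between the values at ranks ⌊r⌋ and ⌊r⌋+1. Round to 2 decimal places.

4.00

n = 11.
r = 1 + (5/100)·(11 − 1) = 1 + 0.5 = 1.5.
Rank 1 is 3.3 and rank 2 is 4.7.
Interpolate: 3.3 + 0.5·(4.7 − 3.3) = 3.3 + 0.5·1.4 = 4.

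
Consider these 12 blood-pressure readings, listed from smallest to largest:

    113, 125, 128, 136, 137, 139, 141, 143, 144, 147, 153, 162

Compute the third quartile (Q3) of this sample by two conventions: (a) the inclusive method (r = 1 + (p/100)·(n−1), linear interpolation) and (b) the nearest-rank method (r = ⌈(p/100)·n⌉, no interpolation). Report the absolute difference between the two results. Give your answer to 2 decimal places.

n = 12.
(a) r = 9.25; between ranks 9 (144) and 10 (147): 144.75.
(b) the nearest-rank method: rank 9 → 144.
|144.75 − 144| = 0.75.

0.75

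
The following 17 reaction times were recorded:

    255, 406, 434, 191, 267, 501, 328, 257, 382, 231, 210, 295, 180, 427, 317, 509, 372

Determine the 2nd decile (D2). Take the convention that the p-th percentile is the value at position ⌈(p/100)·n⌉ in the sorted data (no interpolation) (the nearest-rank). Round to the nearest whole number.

Sorted: 180, 191, 210, 231, 255, 257, 267, 295, 317, 328, 372, 382, 406, 427, 434, 501, 509.
n = 17.
Position = ⌈20/100 · 17⌉ = ⌈3.4⌉ = 4.
The value at rank 4 is 231.

231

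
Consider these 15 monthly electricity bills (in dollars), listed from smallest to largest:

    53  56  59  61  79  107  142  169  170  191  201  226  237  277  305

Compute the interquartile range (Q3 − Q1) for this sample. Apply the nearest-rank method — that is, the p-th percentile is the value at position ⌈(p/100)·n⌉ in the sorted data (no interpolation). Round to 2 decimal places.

n = 15.
P25: rank ⌈25/100·15⌉ = 4 → 61.
P75: rank ⌈75/100·15⌉ = 12 → 226.
Difference: 226 − 61 = 165.

165.00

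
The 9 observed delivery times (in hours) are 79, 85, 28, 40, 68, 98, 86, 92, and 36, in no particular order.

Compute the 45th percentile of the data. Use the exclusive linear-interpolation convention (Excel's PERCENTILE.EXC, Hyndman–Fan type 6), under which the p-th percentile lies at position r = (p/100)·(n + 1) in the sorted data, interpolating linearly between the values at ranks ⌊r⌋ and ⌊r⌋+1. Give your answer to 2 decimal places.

73.50

Sorted: 28, 36, 40, 68, 79, 85, 86, 92, 98.
n = 9.
r = (45/100)·(9 + 1) = 4.5.
Rank 4 is 68 and rank 5 is 79.
Interpolate: 68 + 0.5·(79 − 68) = 68 + 0.5·11 = 73.5.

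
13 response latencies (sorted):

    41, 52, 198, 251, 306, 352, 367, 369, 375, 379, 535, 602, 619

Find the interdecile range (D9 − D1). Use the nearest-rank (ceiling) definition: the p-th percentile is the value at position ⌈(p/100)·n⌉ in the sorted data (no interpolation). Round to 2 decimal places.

550.00

n = 13.
P10: rank ⌈10/100·13⌉ = 2 → 52.
P90: rank ⌈90/100·13⌉ = 12 → 602.
Difference: 602 − 52 = 550.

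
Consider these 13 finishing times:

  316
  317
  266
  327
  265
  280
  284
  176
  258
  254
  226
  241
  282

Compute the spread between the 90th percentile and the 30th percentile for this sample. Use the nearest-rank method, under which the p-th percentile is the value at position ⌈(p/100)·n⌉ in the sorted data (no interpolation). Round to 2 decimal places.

63.00

Sorted: 176, 226, 241, 254, 258, 265, 266, 280, 282, 284, 316, 317, 327.
n = 13.
P30: rank ⌈30/100·13⌉ = 4 → 254.
P90: rank ⌈90/100·13⌉ = 12 → 317.
Difference: 317 − 254 = 63.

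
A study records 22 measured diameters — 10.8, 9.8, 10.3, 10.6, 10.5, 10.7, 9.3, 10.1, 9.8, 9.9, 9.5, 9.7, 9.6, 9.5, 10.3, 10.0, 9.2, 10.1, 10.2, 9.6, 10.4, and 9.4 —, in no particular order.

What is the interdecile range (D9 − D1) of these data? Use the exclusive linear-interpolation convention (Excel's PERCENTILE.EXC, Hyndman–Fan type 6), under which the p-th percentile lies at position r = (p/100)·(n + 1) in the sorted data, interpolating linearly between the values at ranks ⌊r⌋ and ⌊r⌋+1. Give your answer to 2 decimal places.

1.34

Sorted: 9.2, 9.3, 9.4, 9.5, 9.5, 9.6, 9.6, 9.7, 9.8, 9.8, 9.9, 10.0, 10.1, 10.1, 10.2, 10.3, 10.3, 10.4, 10.5, 10.6, 10.7, 10.8.
n = 22.
P10: r = 2.3; ranks 2–3 are 9.3, 9.4; interpolating gives 9.33.
P90: r = 20.7; ranks 20–21 are 10.6, 10.7; interpolating gives 10.67.
Difference: 10.67 − 9.33 = 1.34.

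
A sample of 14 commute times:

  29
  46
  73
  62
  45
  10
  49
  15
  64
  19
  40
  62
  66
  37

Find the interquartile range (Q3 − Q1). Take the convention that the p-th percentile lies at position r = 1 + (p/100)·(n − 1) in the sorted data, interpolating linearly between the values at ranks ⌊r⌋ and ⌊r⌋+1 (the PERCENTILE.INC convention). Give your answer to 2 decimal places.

31.00

Sorted: 10, 15, 19, 29, 37, 40, 45, 46, 49, 62, 62, 64, 66, 73.
n = 14.
P25: r = 4.25; ranks 4–5 are 29, 37; interpolating gives 31.
P75: r = 10.75; ranks 10–11 are 62, 62; interpolating gives 62.
Difference: 62 − 31 = 31.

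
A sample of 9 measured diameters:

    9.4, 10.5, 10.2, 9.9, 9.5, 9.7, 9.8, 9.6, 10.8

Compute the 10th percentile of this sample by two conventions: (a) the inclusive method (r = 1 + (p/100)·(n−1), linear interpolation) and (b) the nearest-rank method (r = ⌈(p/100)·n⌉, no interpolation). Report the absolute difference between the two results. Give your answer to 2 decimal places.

Sorted: 9.4, 9.5, 9.6, 9.7, 9.8, 9.9, 10.2, 10.5, 10.8.
n = 9.
(a) r = 1.8; between ranks 1 (9.4) and 2 (9.5): 9.48.
(b) the nearest-rank method: rank 1 → 9.4.
|9.48 − 9.4| = 0.08.

0.08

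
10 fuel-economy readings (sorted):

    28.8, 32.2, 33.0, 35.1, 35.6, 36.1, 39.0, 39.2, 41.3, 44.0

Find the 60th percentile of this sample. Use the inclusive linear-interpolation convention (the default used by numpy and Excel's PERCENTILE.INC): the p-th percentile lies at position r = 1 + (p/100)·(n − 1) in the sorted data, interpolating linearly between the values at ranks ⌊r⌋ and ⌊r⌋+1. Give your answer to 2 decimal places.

37.26

n = 10.
r = 1 + (60/100)·(10 − 1) = 1 + 5.4 = 6.4.
Rank 6 is 36.1 and rank 7 is 39.0.
Interpolate: 36.1 + 0.4·(39.0 − 36.1) = 36.1 + 0.4·2.9 = 37.26.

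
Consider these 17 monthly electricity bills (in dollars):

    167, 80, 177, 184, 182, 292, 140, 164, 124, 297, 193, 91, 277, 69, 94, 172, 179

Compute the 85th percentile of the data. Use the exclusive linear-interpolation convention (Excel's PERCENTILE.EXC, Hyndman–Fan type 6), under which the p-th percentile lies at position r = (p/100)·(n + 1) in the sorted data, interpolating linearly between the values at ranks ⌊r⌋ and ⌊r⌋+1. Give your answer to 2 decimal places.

Sorted: 69, 80, 91, 94, 124, 140, 164, 167, 172, 177, 179, 182, 184, 193, 277, 292, 297.
n = 17.
r = (85/100)·(17 + 1) = 15.3.
Rank 15 is 277 and rank 16 is 292.
Interpolate: 277 + 0.3·(292 − 277) = 277 + 0.3·15 = 281.5.

281.50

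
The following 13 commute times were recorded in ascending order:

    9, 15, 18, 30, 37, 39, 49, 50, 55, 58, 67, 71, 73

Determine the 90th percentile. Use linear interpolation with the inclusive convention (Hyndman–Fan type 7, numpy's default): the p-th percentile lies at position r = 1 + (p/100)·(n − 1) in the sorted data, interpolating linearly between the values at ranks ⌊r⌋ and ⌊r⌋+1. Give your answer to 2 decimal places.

70.20

n = 13.
r = 1 + (90/100)·(13 − 1) = 1 + 10.8 = 11.8.
Rank 11 is 67 and rank 12 is 71.
Interpolate: 67 + 0.8·(71 − 67) = 67 + 0.8·4 = 70.2.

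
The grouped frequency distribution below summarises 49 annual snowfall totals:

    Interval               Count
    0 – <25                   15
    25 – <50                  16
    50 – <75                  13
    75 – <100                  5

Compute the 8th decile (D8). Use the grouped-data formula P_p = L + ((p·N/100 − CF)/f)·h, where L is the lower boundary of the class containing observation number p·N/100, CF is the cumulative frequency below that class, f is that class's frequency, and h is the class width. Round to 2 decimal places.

65.77

N = 49; target position k = 80/100 · 49 = 39.2.
Cumulative frequencies: 15, 31, 44, 49.
Observation 39.2 falls in the class 50 – <75.
L = 50, CF = 31, f = 13, h = 25.
P80 = 50 + ((39.2 − 31)/13)·25 = 50 + 15.7692 = 65.7692.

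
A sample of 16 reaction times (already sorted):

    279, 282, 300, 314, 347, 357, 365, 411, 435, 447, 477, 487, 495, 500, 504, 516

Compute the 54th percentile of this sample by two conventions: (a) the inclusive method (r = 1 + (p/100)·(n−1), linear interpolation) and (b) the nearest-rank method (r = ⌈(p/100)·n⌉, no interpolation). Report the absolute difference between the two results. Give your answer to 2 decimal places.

1.20

n = 16.
(a) r = 9.1; between ranks 9 (435) and 10 (447): 436.2.
(b) the nearest-rank method: rank 9 → 435.
|436.2 − 435| = 1.2.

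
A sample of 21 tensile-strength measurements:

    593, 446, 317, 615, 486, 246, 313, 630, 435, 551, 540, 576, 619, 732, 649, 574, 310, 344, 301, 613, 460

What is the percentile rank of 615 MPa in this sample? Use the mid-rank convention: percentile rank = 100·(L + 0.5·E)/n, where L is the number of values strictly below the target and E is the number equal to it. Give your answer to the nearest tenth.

Sorted: 246, 301, 310, 313, 317, 344, 435, 446, 460, 486, 540, 551, 574, 576, 593, 613, 615, 619, 630, 649, 732.
Count below 615: L = 16; count equal: E = 1; n = 21.
Percentile rank = 100·(16 + 0.5·1)/21 = 100·16.5/21 = 78.57.

78.6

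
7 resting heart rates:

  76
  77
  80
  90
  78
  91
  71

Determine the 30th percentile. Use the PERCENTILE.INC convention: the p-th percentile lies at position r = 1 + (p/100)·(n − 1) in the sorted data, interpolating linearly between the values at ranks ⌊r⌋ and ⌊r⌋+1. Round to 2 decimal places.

76.80

Sorted: 71, 76, 77, 78, 80, 90, 91.
n = 7.
r = 1 + (30/100)·(7 − 1) = 1 + 1.8 = 2.8.
Rank 2 is 76 and rank 3 is 77.
Interpolate: 76 + 0.8·(77 − 76) = 76 + 0.8·1 = 76.8.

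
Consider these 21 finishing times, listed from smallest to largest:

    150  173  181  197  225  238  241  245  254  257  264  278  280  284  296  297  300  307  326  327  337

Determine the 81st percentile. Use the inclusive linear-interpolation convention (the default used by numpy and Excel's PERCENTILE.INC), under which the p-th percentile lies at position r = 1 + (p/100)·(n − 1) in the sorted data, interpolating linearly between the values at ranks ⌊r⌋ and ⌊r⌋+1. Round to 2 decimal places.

301.40

n = 21.
r = 1 + (81/100)·(21 − 1) = 1 + 16.2 = 17.2.
Rank 17 is 300 and rank 18 is 307.
Interpolate: 300 + 0.2·(307 − 300) = 300 + 0.2·7 = 301.4.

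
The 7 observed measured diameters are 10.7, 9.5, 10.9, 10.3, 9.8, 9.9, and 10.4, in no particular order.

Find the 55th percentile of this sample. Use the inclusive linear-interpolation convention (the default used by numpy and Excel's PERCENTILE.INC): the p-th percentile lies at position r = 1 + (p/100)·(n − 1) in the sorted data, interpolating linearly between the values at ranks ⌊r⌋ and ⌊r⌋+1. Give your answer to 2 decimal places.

Sorted: 9.5, 9.8, 9.9, 10.3, 10.4, 10.7, 10.9.
n = 7.
r = 1 + (55/100)·(7 − 1) = 1 + 3.3 = 4.3.
Rank 4 is 10.3 and rank 5 is 10.4.
Interpolate: 10.3 + 0.3·(10.4 − 10.3) = 10.3 + 0.3·0.1 = 10.33.

10.33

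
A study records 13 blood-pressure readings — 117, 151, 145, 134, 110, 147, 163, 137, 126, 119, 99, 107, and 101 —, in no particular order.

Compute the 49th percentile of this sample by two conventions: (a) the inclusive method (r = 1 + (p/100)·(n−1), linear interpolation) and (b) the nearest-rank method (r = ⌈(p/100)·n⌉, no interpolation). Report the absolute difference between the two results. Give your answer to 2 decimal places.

Sorted: 99, 101, 107, 110, 117, 119, 126, 134, 137, 145, 147, 151, 163.
n = 13.
(a) r = 6.88; between ranks 6 (119) and 7 (126): 125.16.
(b) the nearest-rank method: rank 7 → 126.
|125.16 − 126| = 0.84.

0.84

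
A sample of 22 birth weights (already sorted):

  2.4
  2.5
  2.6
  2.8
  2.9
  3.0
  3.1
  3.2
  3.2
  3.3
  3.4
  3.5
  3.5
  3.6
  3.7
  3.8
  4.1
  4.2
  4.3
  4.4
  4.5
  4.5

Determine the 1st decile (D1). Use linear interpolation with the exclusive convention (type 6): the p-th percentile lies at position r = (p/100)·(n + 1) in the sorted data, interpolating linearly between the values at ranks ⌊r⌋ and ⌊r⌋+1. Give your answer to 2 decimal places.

n = 22.
r = (10/100)·(22 + 1) = 2.3.
Rank 2 is 2.5 and rank 3 is 2.6.
Interpolate: 2.5 + 0.3·(2.6 − 2.5) = 2.5 + 0.3·0.1 = 2.53.

2.53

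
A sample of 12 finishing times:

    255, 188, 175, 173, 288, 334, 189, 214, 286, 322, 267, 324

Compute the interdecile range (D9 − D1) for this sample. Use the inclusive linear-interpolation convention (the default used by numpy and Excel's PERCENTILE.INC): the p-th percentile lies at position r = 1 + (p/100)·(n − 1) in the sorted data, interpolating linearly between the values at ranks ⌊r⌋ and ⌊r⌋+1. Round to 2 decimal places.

Sorted: 173, 175, 188, 189, 214, 255, 267, 286, 288, 322, 324, 334.
n = 12.
P10: r = 2.1; ranks 2–3 are 175, 188; interpolating gives 176.3.
P90: r = 10.9; ranks 10–11 are 322, 324; interpolating gives 323.8.
Difference: 323.8 − 176.3 = 147.5.

147.50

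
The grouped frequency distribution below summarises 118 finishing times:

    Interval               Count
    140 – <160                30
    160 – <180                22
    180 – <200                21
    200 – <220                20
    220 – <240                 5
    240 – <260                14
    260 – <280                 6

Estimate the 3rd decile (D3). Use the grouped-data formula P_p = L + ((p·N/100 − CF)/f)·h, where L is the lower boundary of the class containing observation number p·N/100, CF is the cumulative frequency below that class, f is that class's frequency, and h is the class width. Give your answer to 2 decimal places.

164.91

N = 118; target position k = 30/100 · 118 = 35.4.
Cumulative frequencies: 30, 52, 73, 93, 98, 112, 118.
Observation 35.4 falls in the class 160 – <180.
L = 160, CF = 30, f = 22, h = 20.
P30 = 160 + ((35.4 − 30)/22)·20 = 160 + 4.90909 = 164.909.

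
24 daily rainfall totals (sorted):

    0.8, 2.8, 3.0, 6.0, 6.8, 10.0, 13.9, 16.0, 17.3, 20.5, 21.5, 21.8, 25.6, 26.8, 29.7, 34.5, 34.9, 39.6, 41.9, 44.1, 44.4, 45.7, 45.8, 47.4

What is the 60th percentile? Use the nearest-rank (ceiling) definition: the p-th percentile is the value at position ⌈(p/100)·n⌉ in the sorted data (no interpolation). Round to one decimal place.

n = 24.
Position = ⌈60/100 · 24⌉ = ⌈14.4⌉ = 15.
The value at rank 15 is 29.7.

29.7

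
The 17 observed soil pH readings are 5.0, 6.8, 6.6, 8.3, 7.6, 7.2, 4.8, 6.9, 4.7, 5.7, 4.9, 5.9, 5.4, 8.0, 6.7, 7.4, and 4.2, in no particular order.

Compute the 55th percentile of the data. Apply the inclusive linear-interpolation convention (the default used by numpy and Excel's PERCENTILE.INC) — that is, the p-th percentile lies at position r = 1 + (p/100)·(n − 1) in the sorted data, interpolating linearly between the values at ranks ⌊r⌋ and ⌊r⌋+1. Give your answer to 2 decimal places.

6.68

Sorted: 4.2, 4.7, 4.8, 4.9, 5.0, 5.4, 5.7, 5.9, 6.6, 6.7, 6.8, 6.9, 7.2, 7.4, 7.6, 8.0, 8.3.
n = 17.
r = 1 + (55/100)·(17 − 1) = 1 + 8.8 = 9.8.
Rank 9 is 6.6 and rank 10 is 6.7.
Interpolate: 6.6 + 0.8·(6.7 − 6.6) = 6.6 + 0.8·0.1 = 6.68.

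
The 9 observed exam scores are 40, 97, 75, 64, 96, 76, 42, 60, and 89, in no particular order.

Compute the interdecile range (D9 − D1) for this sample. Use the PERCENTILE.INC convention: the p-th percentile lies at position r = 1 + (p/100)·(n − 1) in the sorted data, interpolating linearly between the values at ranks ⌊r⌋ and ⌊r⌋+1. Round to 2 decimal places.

54.60

Sorted: 40, 42, 60, 64, 75, 76, 89, 96, 97.
n = 9.
P10: r = 1.8; ranks 1–2 are 40, 42; interpolating gives 41.6.
P90: r = 8.2; ranks 8–9 are 96, 97; interpolating gives 96.2.
Difference: 96.2 − 41.6 = 54.6.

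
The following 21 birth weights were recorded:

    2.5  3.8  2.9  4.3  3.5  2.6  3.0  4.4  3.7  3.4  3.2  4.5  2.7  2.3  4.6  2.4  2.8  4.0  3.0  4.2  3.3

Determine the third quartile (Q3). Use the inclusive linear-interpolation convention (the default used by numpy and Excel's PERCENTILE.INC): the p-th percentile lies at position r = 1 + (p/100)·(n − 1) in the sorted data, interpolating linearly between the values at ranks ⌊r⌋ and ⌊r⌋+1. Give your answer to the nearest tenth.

4.0

Sorted: 2.3, 2.4, 2.5, 2.6, 2.7, 2.8, 2.9, 3.0, 3.0, 3.2, 3.3, 3.4, 3.5, 3.7, 3.8, 4.0, 4.2, 4.3, 4.4, 4.5, 4.6.
n = 21.
r = 1 + (75/100)·(21 − 1) = 1 + 15 = 16.
r is an integer, so P75 is the value at rank 16: 4.0.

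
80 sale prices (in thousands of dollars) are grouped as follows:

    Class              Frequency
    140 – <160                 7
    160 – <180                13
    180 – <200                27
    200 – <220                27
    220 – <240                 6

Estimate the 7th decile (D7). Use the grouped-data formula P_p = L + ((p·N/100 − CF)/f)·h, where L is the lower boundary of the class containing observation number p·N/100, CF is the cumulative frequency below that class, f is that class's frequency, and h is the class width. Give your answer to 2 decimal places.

N = 80; target position k = 70/100 · 80 = 56.
Cumulative frequencies: 7, 20, 47, 74, 80.
Observation 56 falls in the class 200 – <220.
L = 200, CF = 47, f = 27, h = 20.
P70 = 200 + ((56 − 47)/27)·20 = 200 + 6.66667 = 206.667.

206.67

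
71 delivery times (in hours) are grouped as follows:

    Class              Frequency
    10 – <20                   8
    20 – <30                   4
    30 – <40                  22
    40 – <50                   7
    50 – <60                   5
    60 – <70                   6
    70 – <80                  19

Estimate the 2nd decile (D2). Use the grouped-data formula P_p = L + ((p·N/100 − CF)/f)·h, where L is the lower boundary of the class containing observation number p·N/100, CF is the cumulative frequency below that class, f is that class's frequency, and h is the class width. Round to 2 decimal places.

31.00

N = 71; target position k = 20/100 · 71 = 14.2.
Cumulative frequencies: 8, 12, 34, 41, 46, 52, 71.
Observation 14.2 falls in the class 30 – <40.
L = 30, CF = 12, f = 22, h = 10.
P20 = 30 + ((14.2 − 12)/22)·10 = 30 + 1 = 31.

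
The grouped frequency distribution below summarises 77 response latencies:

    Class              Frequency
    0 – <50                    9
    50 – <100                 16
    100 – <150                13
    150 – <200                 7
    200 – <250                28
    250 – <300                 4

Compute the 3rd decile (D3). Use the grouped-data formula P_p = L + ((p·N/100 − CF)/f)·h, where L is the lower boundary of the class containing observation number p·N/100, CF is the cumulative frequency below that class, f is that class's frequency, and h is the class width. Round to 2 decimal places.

94.06

N = 77; target position k = 30/100 · 77 = 23.1.
Cumulative frequencies: 9, 25, 38, 45, 73, 77.
Observation 23.1 falls in the class 50 – <100.
L = 50, CF = 9, f = 16, h = 50.
P30 = 50 + ((23.1 − 9)/16)·50 = 50 + 44.0625 = 94.0625.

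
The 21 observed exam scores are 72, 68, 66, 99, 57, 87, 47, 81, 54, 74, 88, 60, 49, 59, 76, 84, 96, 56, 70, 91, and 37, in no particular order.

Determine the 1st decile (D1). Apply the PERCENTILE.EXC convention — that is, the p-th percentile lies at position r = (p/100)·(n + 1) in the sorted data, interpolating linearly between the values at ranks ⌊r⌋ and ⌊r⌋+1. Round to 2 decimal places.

Sorted: 37, 47, 49, 54, 56, 57, 59, 60, 66, 68, 70, 72, 74, 76, 81, 84, 87, 88, 91, 96, 99.
n = 21.
r = (10/100)·(21 + 1) = 2.2.
Rank 2 is 47 and rank 3 is 49.
Interpolate: 47 + 0.2·(49 − 47) = 47 + 0.2·2 = 47.4.

47.40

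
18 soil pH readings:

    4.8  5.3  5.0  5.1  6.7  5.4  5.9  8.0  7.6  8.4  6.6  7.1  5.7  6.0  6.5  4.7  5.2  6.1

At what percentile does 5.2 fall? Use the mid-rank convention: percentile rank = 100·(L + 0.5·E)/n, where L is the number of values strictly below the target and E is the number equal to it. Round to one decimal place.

Sorted: 4.7, 4.8, 5.0, 5.1, 5.2, 5.3, 5.4, 5.7, 5.9, 6.0, 6.1, 6.5, 6.6, 6.7, 7.1, 7.6, 8.0, 8.4.
Count below 5.2: L = 4; count equal: E = 1; n = 18.
Percentile rank = 100·(4 + 0.5·1)/18 = 100·4.5/18 = 25.

25.0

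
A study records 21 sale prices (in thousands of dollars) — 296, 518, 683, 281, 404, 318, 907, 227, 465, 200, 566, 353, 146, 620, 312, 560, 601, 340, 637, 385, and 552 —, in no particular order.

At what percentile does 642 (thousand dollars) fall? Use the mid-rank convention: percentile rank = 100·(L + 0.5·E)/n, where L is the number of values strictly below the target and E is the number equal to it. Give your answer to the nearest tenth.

Sorted: 146, 200, 227, 281, 296, 312, 318, 340, 353, 385, 404, 465, 518, 552, 560, 566, 601, 620, 637, 683, 907.
Count below 642: L = 19; count equal: E = 0; n = 21.
Percentile rank = 100·(19 + 0.5·0)/21 = 100·19/21 = 90.48.

90.5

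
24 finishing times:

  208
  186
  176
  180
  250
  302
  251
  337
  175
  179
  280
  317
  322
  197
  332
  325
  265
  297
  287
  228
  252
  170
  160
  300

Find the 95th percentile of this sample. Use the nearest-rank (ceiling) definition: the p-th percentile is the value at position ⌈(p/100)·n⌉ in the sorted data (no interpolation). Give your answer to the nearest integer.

Sorted: 160, 170, 175, 176, 179, 180, 186, 197, 208, 228, 250, 251, 252, 265, 280, 287, 297, 300, 302, 317, 322, 325, 332, 337.
n = 24.
Position = ⌈95/100 · 24⌉ = ⌈22.8⌉ = 23.
The value at rank 23 is 332.

332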